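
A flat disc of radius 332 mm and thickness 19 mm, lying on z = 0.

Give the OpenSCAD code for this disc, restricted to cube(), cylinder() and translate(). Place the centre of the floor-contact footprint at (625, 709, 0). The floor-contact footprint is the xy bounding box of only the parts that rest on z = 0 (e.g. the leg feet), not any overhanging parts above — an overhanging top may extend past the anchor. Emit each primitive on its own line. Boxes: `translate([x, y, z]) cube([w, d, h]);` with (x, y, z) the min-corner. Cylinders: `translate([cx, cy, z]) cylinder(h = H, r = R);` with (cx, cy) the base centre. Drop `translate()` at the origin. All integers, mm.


translate([625, 709, 0]) cylinder(h = 19, r = 332);


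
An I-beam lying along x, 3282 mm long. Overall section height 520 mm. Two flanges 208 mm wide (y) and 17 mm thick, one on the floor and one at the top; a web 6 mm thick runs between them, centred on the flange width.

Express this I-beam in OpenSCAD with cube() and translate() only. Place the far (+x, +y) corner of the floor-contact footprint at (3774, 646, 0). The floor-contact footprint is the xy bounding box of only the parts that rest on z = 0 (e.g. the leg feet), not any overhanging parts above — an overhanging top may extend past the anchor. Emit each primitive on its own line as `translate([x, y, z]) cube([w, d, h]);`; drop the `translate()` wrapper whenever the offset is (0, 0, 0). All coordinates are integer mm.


translate([492, 438, 0]) cube([3282, 208, 17]);
translate([492, 539, 17]) cube([3282, 6, 486]);
translate([492, 438, 503]) cube([3282, 208, 17]);


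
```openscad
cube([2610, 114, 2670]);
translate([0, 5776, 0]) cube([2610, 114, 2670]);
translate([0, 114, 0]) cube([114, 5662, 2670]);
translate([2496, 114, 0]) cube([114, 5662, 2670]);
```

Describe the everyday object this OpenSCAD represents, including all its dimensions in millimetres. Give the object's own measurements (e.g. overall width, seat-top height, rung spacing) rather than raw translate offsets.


The wall frame of a small rectangular building: four walls, each 2670 mm tall and 114 mm thick, enclosing a footprint 2610 mm (x) by 5890 mm (y) outside-to-outside, with no floor or roof. The front and back walls (the −y and +y sides) span the full width; the two side walls fit between them.


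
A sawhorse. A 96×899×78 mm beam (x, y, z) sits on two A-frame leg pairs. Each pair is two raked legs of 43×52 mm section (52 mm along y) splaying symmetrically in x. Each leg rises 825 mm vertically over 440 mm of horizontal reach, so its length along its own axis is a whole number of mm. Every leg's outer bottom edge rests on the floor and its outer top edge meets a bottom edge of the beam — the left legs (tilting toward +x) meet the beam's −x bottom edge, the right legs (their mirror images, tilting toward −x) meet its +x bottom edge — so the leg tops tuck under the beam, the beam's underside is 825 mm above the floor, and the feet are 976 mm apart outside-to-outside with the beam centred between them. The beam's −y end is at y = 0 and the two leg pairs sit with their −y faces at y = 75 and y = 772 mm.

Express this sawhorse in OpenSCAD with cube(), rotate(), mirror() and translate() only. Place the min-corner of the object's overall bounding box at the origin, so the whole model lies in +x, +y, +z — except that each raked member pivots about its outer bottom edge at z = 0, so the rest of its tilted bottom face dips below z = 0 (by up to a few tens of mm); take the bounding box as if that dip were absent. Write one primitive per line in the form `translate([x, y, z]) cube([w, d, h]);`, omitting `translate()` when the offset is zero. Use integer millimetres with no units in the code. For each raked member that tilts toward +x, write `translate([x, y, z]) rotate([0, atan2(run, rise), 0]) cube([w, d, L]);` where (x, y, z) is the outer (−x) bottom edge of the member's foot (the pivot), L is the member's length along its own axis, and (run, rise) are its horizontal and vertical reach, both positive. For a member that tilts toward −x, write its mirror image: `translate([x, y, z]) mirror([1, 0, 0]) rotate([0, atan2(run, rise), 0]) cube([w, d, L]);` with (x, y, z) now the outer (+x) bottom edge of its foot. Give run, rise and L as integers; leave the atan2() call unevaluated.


translate([440, 0, 825]) cube([96, 899, 78]);
translate([0, 75, 0]) rotate([0, atan2(440, 825), 0]) cube([43, 52, 935]);
translate([976, 75, 0]) mirror([1, 0, 0]) rotate([0, atan2(440, 825), 0]) cube([43, 52, 935]);
translate([0, 772, 0]) rotate([0, atan2(440, 825), 0]) cube([43, 52, 935]);
translate([976, 772, 0]) mirror([1, 0, 0]) rotate([0, atan2(440, 825), 0]) cube([43, 52, 935]);


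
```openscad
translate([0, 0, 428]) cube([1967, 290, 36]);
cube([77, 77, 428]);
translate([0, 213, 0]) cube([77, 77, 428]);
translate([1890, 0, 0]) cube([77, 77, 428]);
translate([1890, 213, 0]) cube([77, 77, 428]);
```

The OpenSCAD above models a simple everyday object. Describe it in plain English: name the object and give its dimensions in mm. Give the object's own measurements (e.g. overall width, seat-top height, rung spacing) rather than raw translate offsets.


A long wooden bench with a 1967 mm (x) × 290 mm (y) seat, 36 mm thick, its top surface 464 mm above the floor. Four 77 mm square legs at the seat corners, flush with the edges, run from z = 0 to the seat underside.


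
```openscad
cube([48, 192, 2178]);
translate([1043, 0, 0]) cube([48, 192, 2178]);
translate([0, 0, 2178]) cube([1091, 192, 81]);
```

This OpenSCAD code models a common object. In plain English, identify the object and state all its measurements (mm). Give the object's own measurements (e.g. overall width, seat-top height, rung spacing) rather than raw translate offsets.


A door frame. The clear opening is 995 mm wide and 2178 mm high. Two 48 mm wide jambs, 192 mm deep, stand either side of the opening from the floor to the top of the opening. A 81 mm thick head sits across the top of both jambs, spanning the full outside width of the frame.


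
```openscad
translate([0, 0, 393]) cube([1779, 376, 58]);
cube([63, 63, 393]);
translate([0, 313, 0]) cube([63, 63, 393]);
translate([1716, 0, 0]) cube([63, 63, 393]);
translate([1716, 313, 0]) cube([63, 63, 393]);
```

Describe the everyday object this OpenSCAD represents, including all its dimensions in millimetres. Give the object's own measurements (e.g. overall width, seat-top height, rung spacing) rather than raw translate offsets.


A bench: a 1779×376 mm seat slab, 58 mm thick, top at z = 451 mm, on four 63×63 mm square legs flush with the seat corners and standing on z = 0.


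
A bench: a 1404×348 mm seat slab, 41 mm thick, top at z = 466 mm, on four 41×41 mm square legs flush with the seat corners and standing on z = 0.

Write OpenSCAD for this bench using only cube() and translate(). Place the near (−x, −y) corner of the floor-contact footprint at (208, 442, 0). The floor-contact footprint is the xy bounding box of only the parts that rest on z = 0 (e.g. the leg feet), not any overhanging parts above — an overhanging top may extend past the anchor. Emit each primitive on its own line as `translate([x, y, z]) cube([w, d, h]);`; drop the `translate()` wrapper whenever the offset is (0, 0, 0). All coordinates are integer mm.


translate([208, 442, 425]) cube([1404, 348, 41]);
translate([208, 442, 0]) cube([41, 41, 425]);
translate([208, 749, 0]) cube([41, 41, 425]);
translate([1571, 442, 0]) cube([41, 41, 425]);
translate([1571, 749, 0]) cube([41, 41, 425]);


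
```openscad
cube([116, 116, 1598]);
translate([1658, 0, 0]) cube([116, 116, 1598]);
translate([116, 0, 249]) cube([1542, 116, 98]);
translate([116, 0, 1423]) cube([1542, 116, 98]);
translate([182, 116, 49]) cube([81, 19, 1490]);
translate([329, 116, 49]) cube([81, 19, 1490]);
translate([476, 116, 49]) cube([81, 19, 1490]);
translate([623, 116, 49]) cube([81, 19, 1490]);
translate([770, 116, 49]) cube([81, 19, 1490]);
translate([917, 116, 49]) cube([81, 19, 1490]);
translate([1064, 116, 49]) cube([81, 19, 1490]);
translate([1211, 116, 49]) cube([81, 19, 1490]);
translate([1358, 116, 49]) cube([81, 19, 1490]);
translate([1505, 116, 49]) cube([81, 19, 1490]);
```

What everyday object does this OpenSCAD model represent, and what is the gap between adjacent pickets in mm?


A fence section. The picket gap is 66 mm.

Two posts, two rails, 10 pickets — a fence section. Span 1542 mm holds 10 pickets of 81 mm with 11 equal gaps: ⌊(1542 − 10·81) / 11⌋ = 66 mm.


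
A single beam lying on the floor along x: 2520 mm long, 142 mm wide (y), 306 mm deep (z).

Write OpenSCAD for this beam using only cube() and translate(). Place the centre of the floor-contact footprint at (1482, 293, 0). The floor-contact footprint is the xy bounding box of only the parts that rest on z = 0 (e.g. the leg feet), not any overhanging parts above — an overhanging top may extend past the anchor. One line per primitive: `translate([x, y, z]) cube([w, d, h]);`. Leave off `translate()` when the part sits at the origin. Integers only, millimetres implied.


translate([222, 222, 0]) cube([2520, 142, 306]);


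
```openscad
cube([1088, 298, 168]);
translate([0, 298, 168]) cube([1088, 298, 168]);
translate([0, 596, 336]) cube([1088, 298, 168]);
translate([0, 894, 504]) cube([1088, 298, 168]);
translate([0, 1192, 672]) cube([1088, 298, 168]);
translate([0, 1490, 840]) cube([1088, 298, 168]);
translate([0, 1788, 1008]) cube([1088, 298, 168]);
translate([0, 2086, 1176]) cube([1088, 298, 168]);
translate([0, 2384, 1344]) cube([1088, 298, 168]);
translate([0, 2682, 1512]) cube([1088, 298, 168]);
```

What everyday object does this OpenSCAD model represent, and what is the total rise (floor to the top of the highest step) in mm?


A staircase. The total rise is 1680 mm.

10 identical blocks, each offset up and back from the previous — a staircase. Each step is 168 mm tall and there are 10 of them, so the total rise is 10 × 168 = 1680 mm.


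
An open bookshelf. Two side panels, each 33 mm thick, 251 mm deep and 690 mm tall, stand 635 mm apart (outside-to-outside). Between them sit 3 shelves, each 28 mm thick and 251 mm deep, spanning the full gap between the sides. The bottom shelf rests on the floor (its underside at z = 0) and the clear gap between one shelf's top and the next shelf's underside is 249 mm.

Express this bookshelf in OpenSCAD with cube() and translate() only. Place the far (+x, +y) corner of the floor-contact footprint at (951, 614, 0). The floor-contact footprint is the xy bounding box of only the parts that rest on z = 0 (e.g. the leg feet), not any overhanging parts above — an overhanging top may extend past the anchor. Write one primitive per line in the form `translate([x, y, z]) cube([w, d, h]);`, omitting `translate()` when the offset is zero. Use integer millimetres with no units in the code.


translate([316, 363, 0]) cube([33, 251, 690]);
translate([918, 363, 0]) cube([33, 251, 690]);
translate([349, 363, 0]) cube([569, 251, 28]);
translate([349, 363, 277]) cube([569, 251, 28]);
translate([349, 363, 554]) cube([569, 251, 28]);


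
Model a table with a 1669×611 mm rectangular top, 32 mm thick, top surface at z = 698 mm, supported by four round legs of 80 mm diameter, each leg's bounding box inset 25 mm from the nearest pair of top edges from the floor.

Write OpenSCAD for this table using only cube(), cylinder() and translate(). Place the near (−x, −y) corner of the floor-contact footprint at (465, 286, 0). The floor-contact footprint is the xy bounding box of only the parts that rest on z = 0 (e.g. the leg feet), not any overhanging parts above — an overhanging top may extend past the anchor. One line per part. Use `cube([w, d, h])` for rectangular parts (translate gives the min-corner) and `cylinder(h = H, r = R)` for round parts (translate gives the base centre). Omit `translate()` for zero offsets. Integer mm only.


translate([440, 261, 666]) cube([1669, 611, 32]);
translate([505, 326, 0]) cylinder(h = 666, r = 40);
translate([2044, 326, 0]) cylinder(h = 666, r = 40);
translate([505, 807, 0]) cylinder(h = 666, r = 40);
translate([2044, 807, 0]) cylinder(h = 666, r = 40);


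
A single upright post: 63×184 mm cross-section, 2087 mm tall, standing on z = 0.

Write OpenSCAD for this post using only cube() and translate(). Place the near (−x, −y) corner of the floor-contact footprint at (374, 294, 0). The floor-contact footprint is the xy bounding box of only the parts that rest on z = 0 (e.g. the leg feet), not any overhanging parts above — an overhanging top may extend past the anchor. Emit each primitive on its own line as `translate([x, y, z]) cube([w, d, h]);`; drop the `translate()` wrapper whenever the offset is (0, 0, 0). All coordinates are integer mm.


translate([374, 294, 0]) cube([63, 184, 2087]);


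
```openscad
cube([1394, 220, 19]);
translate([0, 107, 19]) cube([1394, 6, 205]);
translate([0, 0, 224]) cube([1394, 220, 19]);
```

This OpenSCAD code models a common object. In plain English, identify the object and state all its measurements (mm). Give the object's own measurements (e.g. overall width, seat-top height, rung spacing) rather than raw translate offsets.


An I-beam lying along x, 1394 mm long. Overall section height 243 mm. Two flanges 220 mm wide (y) and 19 mm thick, one on the floor and one at the top; a web 6 mm thick runs between them, centred on the flange width.


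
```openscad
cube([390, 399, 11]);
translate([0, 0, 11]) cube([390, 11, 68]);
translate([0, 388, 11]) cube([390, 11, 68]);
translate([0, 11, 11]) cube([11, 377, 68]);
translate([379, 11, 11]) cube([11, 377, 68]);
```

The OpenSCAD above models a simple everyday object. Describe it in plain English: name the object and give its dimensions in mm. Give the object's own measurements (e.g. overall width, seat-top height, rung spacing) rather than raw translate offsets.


An open-topped rectangular box: outside dimensions 390×399×79 mm, with a uniform wall and base thickness of 11 mm. The base is a full 390×399 slab on the floor; four walls sit on top of the base. The front and back walls (the −y and +y sides) span the full width; the two side walls fit between them.


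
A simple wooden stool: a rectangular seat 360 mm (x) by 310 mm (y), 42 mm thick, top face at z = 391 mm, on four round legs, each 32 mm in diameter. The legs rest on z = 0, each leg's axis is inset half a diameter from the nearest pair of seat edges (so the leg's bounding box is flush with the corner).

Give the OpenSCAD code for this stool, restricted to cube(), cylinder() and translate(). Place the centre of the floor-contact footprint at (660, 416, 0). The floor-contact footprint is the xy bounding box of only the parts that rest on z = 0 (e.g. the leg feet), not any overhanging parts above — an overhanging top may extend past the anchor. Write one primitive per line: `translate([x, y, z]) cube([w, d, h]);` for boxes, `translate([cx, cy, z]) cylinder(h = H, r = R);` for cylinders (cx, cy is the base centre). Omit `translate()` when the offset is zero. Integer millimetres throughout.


translate([480, 261, 349]) cube([360, 310, 42]);
translate([496, 277, 0]) cylinder(h = 349, r = 16);
translate([824, 277, 0]) cylinder(h = 349, r = 16);
translate([496, 555, 0]) cylinder(h = 349, r = 16);
translate([824, 555, 0]) cylinder(h = 349, r = 16);


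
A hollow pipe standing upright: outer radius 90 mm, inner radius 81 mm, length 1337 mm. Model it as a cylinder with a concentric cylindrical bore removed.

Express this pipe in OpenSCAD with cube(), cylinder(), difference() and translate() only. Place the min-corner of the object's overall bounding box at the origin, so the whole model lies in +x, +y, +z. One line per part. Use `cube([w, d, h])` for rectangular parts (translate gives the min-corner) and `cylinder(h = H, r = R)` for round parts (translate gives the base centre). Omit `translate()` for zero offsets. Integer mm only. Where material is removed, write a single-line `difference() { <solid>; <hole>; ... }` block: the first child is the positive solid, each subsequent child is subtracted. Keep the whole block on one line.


difference() { translate([90, 90, 0]) cylinder(h = 1337, r = 90); translate([90, 90, 0]) cylinder(h = 1337, r = 81); }


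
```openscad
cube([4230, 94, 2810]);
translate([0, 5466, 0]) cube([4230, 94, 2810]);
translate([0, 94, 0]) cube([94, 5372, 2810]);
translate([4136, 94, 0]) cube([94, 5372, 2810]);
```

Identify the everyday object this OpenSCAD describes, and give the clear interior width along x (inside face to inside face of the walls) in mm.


A house (or room) frame. The interior width is 4042 mm.

Four 2810 mm walls enclosing a rectangle with no floor or roof — a room or house frame. Outside width is 4230 mm and wall thickness is 94 mm, so the interior width is 4230 − 2 × 94 = 4042 mm.


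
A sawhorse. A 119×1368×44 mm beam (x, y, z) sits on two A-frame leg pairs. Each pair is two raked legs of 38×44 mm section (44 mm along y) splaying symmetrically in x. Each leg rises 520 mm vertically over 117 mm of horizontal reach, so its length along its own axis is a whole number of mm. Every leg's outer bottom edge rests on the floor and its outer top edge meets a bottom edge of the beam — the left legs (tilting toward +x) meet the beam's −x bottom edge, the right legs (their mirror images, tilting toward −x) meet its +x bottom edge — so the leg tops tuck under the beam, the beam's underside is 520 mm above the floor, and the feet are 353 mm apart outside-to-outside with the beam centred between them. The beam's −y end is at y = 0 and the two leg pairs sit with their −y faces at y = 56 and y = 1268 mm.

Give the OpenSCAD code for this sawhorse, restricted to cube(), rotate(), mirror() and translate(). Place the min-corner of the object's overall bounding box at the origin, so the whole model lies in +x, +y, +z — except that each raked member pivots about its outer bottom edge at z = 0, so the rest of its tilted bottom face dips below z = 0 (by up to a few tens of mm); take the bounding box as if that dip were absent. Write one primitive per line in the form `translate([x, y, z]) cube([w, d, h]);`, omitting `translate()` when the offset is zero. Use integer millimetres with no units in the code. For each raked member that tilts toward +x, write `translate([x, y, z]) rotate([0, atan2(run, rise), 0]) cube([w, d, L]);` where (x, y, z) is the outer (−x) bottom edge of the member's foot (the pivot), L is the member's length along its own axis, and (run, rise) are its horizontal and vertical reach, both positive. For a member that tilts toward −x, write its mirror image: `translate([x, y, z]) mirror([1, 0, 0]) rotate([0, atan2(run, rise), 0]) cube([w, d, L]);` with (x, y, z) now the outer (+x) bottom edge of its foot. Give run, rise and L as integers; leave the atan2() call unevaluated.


translate([117, 0, 520]) cube([119, 1368, 44]);
translate([0, 56, 0]) rotate([0, atan2(117, 520), 0]) cube([38, 44, 533]);
translate([353, 56, 0]) mirror([1, 0, 0]) rotate([0, atan2(117, 520), 0]) cube([38, 44, 533]);
translate([0, 1268, 0]) rotate([0, atan2(117, 520), 0]) cube([38, 44, 533]);
translate([353, 1268, 0]) mirror([1, 0, 0]) rotate([0, atan2(117, 520), 0]) cube([38, 44, 533]);


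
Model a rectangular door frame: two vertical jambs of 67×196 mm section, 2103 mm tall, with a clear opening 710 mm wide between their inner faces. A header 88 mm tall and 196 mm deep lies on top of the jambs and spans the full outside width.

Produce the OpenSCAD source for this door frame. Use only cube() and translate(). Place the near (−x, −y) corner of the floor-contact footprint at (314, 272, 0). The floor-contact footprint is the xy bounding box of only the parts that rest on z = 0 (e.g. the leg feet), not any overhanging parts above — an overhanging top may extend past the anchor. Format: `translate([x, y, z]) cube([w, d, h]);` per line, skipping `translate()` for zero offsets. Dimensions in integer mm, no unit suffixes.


translate([314, 272, 0]) cube([67, 196, 2103]);
translate([1091, 272, 0]) cube([67, 196, 2103]);
translate([314, 272, 2103]) cube([844, 196, 88]);


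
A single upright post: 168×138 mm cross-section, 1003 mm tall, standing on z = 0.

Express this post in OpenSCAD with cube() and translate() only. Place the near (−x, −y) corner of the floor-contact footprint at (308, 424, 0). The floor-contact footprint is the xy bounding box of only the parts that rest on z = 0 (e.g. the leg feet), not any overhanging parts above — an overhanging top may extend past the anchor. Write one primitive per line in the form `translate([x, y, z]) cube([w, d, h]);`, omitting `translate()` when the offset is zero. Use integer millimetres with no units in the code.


translate([308, 424, 0]) cube([168, 138, 1003]);


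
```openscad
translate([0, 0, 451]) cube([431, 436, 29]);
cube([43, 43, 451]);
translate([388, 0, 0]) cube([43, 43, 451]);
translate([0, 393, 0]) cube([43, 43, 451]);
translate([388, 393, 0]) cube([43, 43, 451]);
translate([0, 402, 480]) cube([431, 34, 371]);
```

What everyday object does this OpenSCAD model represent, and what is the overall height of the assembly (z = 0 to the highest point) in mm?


A chair. The overall height is 851 mm.

A slab on four corner posts with a tall panel at the back — a chair. The seat slab sits at z = 451 with thickness 29, and the 371 mm backrest starts at the seat top, so the overall height is 451 + 29 + 371 = 851 mm.


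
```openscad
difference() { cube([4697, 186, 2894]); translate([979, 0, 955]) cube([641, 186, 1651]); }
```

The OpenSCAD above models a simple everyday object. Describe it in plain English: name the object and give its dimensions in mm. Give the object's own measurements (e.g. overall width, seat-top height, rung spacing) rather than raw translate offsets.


A wall 4697 mm long (x), 186 mm thick (y), 2894 mm tall, with a rectangular window opening cut through it. The opening is 641 mm wide and 1651 mm tall; its sill is at z = 955 mm and its near (−x) edge is 979 mm from the wall's −x end. The opening passes through the full wall thickness.


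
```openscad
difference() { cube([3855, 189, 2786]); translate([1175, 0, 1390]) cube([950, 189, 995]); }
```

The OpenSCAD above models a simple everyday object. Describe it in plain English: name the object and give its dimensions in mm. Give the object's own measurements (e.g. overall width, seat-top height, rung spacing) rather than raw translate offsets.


A wall 3855 mm long (x), 189 mm thick (y), 2786 mm tall, with a rectangular window opening cut through it. The opening is 950 mm wide and 995 mm tall; its sill is at z = 1390 mm and its near (−x) edge is 1175 mm from the wall's −x end. The opening passes through the full wall thickness.


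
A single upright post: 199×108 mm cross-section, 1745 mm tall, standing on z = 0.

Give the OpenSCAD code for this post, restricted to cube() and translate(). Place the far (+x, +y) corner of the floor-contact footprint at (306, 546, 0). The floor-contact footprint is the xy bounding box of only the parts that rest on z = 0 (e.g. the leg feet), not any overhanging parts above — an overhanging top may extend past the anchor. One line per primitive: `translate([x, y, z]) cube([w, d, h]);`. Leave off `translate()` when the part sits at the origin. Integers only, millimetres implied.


translate([107, 438, 0]) cube([199, 108, 1745]);


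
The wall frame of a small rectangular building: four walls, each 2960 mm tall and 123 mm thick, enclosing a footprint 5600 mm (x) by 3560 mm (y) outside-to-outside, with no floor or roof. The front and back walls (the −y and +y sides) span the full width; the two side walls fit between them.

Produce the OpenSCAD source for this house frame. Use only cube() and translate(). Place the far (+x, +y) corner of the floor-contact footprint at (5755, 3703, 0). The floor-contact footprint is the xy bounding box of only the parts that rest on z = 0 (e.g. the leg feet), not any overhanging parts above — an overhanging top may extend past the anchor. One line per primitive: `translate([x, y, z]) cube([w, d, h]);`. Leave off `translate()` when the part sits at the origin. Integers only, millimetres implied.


translate([155, 143, 0]) cube([5600, 123, 2960]);
translate([155, 3580, 0]) cube([5600, 123, 2960]);
translate([155, 266, 0]) cube([123, 3314, 2960]);
translate([5632, 266, 0]) cube([123, 3314, 2960]);


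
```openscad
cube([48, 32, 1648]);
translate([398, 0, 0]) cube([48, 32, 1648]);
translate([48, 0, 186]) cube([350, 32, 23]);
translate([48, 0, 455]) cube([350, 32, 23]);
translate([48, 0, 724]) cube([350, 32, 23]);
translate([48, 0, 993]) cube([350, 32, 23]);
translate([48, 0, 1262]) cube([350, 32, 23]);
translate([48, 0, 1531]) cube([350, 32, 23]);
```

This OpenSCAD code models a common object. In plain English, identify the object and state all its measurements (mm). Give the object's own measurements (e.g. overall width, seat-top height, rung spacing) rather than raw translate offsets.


A straight ladder. Two 48×32 mm vertical rails, 1648 mm tall, stand 446 mm apart (outside-to-outside) with their front faces coplanar on the −y side. 6 rungs, each 32 mm deep and 23 mm tall, span between the inner faces of the rails, front faces flush with the rails. The lowest rung's underside is at z = 186 mm and rungs are spaced 269 mm apart (underside to underside).


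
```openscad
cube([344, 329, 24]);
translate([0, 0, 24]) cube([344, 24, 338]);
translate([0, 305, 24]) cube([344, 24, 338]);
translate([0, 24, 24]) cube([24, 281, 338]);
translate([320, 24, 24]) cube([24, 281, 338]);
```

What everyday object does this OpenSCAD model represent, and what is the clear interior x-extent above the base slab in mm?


An open box. The internal width is 296 mm.

A 344×329 base slab with four walls standing on it — an open box. The base is 344 mm wide and the walls are 24 mm thick, so the internal width is 344 − 2 × 24 = 296 mm.


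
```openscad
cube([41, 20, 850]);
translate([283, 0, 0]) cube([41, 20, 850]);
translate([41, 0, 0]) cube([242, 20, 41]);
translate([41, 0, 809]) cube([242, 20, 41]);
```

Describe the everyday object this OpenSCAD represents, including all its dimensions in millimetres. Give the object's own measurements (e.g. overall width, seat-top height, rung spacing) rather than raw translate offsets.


A rectangular picture frame lying in the x–z plane (depth along y). The opening is 242 mm wide (x) by 768 mm tall (z), surrounded by a border 41 mm wide on all four sides. The frame is 20 mm deep and is made of two full-height vertical stiles with two horizontal rails fitted between them.


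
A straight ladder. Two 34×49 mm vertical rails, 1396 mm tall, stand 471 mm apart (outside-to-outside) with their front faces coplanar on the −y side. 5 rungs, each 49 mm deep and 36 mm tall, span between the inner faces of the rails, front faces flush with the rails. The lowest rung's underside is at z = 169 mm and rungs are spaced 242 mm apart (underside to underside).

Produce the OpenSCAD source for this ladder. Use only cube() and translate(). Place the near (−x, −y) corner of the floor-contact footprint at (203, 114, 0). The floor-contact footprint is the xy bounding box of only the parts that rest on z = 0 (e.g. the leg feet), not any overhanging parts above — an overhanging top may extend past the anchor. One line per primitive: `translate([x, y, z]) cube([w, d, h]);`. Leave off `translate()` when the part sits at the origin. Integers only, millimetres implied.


translate([203, 114, 0]) cube([34, 49, 1396]);
translate([640, 114, 0]) cube([34, 49, 1396]);
translate([237, 114, 169]) cube([403, 49, 36]);
translate([237, 114, 411]) cube([403, 49, 36]);
translate([237, 114, 653]) cube([403, 49, 36]);
translate([237, 114, 895]) cube([403, 49, 36]);
translate([237, 114, 1137]) cube([403, 49, 36]);


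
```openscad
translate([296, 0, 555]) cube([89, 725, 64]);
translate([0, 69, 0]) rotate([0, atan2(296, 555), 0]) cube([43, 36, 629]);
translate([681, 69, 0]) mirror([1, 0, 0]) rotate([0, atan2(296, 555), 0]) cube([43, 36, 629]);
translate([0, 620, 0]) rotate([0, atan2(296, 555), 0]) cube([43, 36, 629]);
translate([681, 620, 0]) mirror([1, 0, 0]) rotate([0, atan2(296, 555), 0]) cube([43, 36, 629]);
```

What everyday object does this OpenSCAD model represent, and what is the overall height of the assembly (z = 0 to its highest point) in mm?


A sawhorse. The overall height is 619 mm.

A beam across two mirrored pairs of raked legs — a sawhorse. The beam's underside is at z = 555 (matching the legs' vertical rise in atan2(296, 555)) and the beam is 64 mm tall, so its top is at 555 + 64 = 619 mm. The raked legs top out at the beam's underside, so that is the highest point.


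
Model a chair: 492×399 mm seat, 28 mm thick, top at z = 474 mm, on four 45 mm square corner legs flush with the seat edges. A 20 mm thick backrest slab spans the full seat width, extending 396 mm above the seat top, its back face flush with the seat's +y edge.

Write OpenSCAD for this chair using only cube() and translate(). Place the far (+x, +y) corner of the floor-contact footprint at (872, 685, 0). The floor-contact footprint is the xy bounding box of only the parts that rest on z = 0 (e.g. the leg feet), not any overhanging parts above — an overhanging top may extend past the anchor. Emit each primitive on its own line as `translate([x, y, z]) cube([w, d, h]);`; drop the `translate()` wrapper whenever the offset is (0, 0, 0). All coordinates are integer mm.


// leg_h = 474 - 28 = 446
translate([380, 286, 446]) cube([492, 399, 28]);
translate([380, 286, 0]) cube([45, 45, 446]);
translate([827, 286, 0]) cube([45, 45, 446]);
translate([380, 640, 0]) cube([45, 45, 446]);
translate([827, 640, 0]) cube([45, 45, 446]);
translate([380, 665, 474]) cube([492, 20, 396]);


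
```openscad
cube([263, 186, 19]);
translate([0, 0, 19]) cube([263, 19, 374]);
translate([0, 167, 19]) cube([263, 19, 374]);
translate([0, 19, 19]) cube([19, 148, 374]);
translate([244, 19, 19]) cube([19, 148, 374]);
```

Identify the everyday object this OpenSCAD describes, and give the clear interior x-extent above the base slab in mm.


An open box. The internal width is 225 mm.

A 263×186 base slab with four walls standing on it — an open box. The base is 263 mm wide and the walls are 19 mm thick, so the internal width is 263 − 2 × 19 = 225 mm.


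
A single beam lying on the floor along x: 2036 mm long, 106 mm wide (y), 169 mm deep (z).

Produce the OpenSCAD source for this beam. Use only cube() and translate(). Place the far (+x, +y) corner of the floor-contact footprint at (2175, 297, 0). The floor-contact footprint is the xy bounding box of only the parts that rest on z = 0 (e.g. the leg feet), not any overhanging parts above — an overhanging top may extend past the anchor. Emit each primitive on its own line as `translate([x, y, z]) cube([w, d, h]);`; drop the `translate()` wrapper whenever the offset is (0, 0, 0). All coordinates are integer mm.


translate([139, 191, 0]) cube([2036, 106, 169]);


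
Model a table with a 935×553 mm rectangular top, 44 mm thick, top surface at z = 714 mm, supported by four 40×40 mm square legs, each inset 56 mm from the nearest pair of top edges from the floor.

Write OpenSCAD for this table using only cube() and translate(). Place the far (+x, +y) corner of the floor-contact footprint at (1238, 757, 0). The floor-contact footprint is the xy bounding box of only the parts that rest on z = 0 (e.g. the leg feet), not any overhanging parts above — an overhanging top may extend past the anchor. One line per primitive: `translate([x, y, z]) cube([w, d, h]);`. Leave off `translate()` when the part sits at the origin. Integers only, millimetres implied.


translate([359, 260, 670]) cube([935, 553, 44]);
translate([415, 316, 0]) cube([40, 40, 670]);
translate([1198, 316, 0]) cube([40, 40, 670]);
translate([415, 717, 0]) cube([40, 40, 670]);
translate([1198, 717, 0]) cube([40, 40, 670]);


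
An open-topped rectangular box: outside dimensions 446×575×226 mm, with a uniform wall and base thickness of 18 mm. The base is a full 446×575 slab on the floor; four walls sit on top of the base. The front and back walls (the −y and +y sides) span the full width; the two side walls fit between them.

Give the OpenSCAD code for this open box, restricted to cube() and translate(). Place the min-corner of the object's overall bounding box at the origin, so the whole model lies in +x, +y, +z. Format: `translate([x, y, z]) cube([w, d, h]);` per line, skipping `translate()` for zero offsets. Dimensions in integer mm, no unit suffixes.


cube([446, 575, 18]);
translate([0, 0, 18]) cube([446, 18, 208]);
translate([0, 557, 18]) cube([446, 18, 208]);
translate([0, 18, 18]) cube([18, 539, 208]);
translate([428, 18, 18]) cube([18, 539, 208]);


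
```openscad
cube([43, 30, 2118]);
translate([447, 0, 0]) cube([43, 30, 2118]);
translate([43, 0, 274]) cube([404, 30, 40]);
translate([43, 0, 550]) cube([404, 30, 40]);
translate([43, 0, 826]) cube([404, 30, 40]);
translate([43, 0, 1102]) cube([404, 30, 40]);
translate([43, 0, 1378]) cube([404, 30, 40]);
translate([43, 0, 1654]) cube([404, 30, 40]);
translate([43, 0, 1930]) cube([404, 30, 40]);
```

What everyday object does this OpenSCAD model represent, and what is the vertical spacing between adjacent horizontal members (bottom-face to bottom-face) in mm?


A ladder. The rung spacing is 276 mm.

Two tall 43×30 posts with 7 short bars between them — a ladder. Adjacent rungs sit at z = 274 and z = 550, so the spacing is 550 − 274 = 276 mm.


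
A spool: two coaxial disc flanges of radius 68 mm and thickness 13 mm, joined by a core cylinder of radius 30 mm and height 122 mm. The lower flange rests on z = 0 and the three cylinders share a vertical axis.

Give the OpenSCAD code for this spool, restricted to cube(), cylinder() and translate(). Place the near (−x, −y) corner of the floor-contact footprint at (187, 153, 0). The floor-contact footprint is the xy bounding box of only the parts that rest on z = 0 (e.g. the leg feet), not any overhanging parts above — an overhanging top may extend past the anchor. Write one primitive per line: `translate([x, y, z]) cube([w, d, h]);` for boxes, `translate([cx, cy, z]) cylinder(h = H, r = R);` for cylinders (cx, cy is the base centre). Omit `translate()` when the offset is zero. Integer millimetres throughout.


translate([255, 221, 0]) cylinder(h = 13, r = 68);
translate([255, 221, 13]) cylinder(h = 122, r = 30);
translate([255, 221, 135]) cylinder(h = 13, r = 68);


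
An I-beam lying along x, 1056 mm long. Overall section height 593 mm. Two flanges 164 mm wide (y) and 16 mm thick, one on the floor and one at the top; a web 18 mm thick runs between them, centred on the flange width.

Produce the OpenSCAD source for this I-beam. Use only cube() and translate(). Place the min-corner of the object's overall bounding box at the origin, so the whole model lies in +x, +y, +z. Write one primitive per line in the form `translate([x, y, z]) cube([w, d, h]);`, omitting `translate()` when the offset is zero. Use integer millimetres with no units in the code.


cube([1056, 164, 16]);
translate([0, 73, 16]) cube([1056, 18, 561]);
translate([0, 0, 577]) cube([1056, 164, 16]);


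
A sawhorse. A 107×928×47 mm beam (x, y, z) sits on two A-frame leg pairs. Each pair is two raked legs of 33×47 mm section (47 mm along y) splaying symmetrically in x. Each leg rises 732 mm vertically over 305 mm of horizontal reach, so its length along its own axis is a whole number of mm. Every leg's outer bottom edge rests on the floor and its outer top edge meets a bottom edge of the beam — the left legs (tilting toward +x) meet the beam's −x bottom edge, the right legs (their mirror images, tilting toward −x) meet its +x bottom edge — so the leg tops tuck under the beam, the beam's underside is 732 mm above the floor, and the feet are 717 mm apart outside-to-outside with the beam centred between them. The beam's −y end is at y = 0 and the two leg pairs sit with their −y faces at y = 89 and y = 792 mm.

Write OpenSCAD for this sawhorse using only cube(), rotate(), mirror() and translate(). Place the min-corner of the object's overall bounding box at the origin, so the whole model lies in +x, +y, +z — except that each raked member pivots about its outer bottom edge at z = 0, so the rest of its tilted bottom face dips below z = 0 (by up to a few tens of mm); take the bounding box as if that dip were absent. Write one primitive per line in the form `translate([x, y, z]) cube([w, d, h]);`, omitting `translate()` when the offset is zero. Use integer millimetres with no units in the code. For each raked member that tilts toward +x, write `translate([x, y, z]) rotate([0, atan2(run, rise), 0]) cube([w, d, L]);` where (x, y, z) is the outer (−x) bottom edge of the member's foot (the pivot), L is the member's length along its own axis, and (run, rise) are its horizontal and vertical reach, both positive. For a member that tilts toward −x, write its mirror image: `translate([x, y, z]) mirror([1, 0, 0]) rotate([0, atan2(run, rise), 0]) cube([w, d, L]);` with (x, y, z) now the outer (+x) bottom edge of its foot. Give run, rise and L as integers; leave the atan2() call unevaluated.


translate([305, 0, 732]) cube([107, 928, 47]);
translate([0, 89, 0]) rotate([0, atan2(305, 732), 0]) cube([33, 47, 793]);
translate([717, 89, 0]) mirror([1, 0, 0]) rotate([0, atan2(305, 732), 0]) cube([33, 47, 793]);
translate([0, 792, 0]) rotate([0, atan2(305, 732), 0]) cube([33, 47, 793]);
translate([717, 792, 0]) mirror([1, 0, 0]) rotate([0, atan2(305, 732), 0]) cube([33, 47, 793]);


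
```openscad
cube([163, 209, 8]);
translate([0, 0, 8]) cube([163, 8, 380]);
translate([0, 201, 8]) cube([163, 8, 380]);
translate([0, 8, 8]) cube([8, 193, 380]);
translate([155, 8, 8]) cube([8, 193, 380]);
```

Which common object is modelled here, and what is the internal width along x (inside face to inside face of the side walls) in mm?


An open box. The internal width is 147 mm.

A 163×209 base slab with four walls standing on it — an open box. The base is 163 mm wide and the walls are 8 mm thick, so the internal width is 163 − 2 × 8 = 147 mm.


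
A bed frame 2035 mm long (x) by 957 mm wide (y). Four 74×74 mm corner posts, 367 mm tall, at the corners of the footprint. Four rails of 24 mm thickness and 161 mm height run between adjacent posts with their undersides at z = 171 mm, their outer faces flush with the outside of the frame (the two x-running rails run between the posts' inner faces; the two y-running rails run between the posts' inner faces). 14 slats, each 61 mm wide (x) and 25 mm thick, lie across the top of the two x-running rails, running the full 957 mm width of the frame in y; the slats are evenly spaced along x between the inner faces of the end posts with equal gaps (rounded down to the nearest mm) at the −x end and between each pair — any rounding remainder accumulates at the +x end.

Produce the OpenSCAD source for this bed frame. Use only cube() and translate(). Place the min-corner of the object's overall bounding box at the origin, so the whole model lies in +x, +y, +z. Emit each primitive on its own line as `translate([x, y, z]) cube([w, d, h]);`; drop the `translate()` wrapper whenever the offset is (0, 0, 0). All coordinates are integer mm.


cube([74, 74, 367]);
translate([0, 883, 0]) cube([74, 74, 367]);
translate([1961, 0, 0]) cube([74, 74, 367]);
translate([1961, 883, 0]) cube([74, 74, 367]);
translate([74, 0, 171]) cube([1887, 24, 161]);
translate([74, 933, 171]) cube([1887, 24, 161]);
translate([0, 74, 171]) cube([24, 809, 161]);
translate([2011, 74, 171]) cube([24, 809, 161]);
translate([142, 0, 332]) cube([61, 957, 25]);
translate([271, 0, 332]) cube([61, 957, 25]);
translate([400, 0, 332]) cube([61, 957, 25]);
translate([529, 0, 332]) cube([61, 957, 25]);
translate([658, 0, 332]) cube([61, 957, 25]);
translate([787, 0, 332]) cube([61, 957, 25]);
translate([916, 0, 332]) cube([61, 957, 25]);
translate([1045, 0, 332]) cube([61, 957, 25]);
translate([1174, 0, 332]) cube([61, 957, 25]);
translate([1303, 0, 332]) cube([61, 957, 25]);
translate([1432, 0, 332]) cube([61, 957, 25]);
translate([1561, 0, 332]) cube([61, 957, 25]);
translate([1690, 0, 332]) cube([61, 957, 25]);
translate([1819, 0, 332]) cube([61, 957, 25]);
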